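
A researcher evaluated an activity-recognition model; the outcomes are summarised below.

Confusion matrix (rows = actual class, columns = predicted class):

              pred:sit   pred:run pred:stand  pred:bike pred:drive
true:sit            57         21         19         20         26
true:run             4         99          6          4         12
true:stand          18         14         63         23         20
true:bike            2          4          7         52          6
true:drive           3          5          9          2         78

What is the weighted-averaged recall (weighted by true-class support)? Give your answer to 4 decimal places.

Per-class recall (TP/(TP+FN)):
  sit: TP=57, FN=21+19+20+26=86 → 57/143 = 0.39860
  run: TP=99, FN=4+6+4+12=26 → 99/125 = 0.79200
  stand: TP=63, FN=18+14+23+20=75 → 63/138 = 0.45652
  bike: TP=52, FN=2+4+7+6=19 → 52/71 = 0.73239
  drive: TP=78, FN=3+5+9+2=19 → 78/97 = 0.80412
Weighted-recall = Σ (supportᵢ/N)·recallᵢ with N=574: (143/574)·0.39860 + (125/574)·0.79200 + (138/574)·0.45652 + (71/574)·0.73239 + (97/574)·0.80412 = 0.6080

0.6080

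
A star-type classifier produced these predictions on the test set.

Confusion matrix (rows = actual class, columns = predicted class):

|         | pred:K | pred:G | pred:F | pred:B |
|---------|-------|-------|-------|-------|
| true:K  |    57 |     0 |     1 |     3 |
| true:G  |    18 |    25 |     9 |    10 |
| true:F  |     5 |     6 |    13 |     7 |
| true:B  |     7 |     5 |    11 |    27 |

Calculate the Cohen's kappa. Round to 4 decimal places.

0.4546

Observed agreement pₒ = trace/N = 122/204 = 0.59804
Expected agreement pₑ = Σ (rowᵢ·colᵢ)/N² = (61·87 + 62·36 + 31·34 + 50·47)/204² = 0.26295
κ = (pₒ − pₑ)/(1 − pₑ) = (0.59804 − 0.26295)/(1 − 0.26295) = 0.4546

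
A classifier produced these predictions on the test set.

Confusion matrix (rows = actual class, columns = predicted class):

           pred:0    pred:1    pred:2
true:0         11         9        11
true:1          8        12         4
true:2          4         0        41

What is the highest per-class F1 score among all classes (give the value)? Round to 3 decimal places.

0.812

Per-class F1 score (2·TP/(2·TP+FP+FN)):
  0: TP=11, FP=8+4=12, FN=9+11=20 → 22/54 = 0.4074
  1: TP=12, FP=9+0=9, FN=8+4=12 → 24/45 = 0.5333
  2: TP=41, FP=11+4=15, FN=4+0=4 → 82/101 = 0.8119
Highest is class '2' with F1 score = 0.812.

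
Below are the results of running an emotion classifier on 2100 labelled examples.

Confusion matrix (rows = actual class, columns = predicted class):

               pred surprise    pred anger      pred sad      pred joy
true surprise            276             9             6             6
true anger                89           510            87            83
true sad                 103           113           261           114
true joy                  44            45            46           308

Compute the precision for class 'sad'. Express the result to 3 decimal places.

0.653

One-vs-rest for 'sad': TP = diagonal; FP = other classes predicted 'sad'; FN = 'sad' predicted as other.
precision = TP/(TP+FP).
sad: TP=261, FP=6+87+46=139 → 261/400 = 0.6525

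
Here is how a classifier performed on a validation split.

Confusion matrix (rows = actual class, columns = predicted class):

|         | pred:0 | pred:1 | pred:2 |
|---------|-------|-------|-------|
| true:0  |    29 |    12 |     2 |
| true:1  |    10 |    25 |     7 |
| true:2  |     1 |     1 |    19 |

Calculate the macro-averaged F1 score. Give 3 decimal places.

Per-class F1 score (2·TP/(2·TP+FP+FN)):
  0: TP=29, FP=10+1=11, FN=12+2=14 → 58/83 = 0.6988
  1: TP=25, FP=12+1=13, FN=10+7=17 → 50/80 = 0.6250
  2: TP=19, FP=2+7=9, FN=1+1=2 → 38/49 = 0.7755
Macro-F1 score = mean = (0.6988 + 0.6250 + 0.7755) / 3 = 0.700

0.700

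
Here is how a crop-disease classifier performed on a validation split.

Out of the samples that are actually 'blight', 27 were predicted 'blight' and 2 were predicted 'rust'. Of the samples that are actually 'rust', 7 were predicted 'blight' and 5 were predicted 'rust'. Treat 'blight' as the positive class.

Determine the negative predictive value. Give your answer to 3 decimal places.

0.714

NPV = TN/(TN+FN) = 5/(5+2) = 0.714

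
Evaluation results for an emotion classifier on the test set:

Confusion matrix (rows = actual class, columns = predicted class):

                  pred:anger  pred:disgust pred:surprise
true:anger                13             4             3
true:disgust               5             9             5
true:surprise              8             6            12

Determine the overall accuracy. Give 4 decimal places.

0.5231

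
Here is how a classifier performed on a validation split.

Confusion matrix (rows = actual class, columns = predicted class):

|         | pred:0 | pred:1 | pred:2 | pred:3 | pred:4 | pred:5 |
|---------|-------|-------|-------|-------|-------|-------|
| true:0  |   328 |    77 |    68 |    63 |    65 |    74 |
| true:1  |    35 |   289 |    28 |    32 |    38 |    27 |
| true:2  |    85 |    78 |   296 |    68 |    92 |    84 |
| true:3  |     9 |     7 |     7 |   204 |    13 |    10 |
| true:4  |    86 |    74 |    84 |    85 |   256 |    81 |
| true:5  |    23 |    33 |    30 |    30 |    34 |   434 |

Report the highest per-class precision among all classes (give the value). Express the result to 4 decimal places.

0.6113

Per-class precision (TP/(TP+FP)):
  0: TP=328, FP=35+85+9+86+23=238 → 328/566 = 0.57951
  1: TP=289, FP=77+78+7+74+33=269 → 289/558 = 0.51792
  2: TP=296, FP=68+28+7+84+30=217 → 296/513 = 0.57700
  3: TP=204, FP=63+32+68+85+30=278 → 204/482 = 0.42324
  4: TP=256, FP=65+38+92+13+34=242 → 256/498 = 0.51406
  5: TP=434, FP=74+27+84+10+81=276 → 434/710 = 0.61127
Highest is class '5' with precision = 0.6113.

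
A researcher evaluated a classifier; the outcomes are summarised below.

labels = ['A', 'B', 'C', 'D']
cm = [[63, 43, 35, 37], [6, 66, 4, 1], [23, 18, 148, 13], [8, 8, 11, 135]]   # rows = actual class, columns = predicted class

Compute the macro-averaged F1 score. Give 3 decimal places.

Per-class F1 score (2·TP/(2·TP+FP+FN)):
  A: TP=63, FP=6+23+8=37, FN=43+35+37=115 → 126/278 = 0.4532
  B: TP=66, FP=43+18+8=69, FN=6+4+1=11 → 132/212 = 0.6226
  C: TP=148, FP=35+4+11=50, FN=23+18+13=54 → 296/400 = 0.7400
  D: TP=135, FP=37+1+13=51, FN=8+8+11=27 → 270/348 = 0.7759
Macro-F1 score = mean = (0.4532 + 0.6226 + 0.7400 + 0.7759) / 4 = 0.648

0.648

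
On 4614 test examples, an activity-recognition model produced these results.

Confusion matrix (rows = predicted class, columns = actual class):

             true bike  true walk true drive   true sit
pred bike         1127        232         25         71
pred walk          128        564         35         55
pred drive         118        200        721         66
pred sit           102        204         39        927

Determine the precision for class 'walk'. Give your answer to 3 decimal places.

precision = TP/(TP+FP).
walk: TP=564, FP=128+35+55=218 → 564/782 = 0.7212

0.721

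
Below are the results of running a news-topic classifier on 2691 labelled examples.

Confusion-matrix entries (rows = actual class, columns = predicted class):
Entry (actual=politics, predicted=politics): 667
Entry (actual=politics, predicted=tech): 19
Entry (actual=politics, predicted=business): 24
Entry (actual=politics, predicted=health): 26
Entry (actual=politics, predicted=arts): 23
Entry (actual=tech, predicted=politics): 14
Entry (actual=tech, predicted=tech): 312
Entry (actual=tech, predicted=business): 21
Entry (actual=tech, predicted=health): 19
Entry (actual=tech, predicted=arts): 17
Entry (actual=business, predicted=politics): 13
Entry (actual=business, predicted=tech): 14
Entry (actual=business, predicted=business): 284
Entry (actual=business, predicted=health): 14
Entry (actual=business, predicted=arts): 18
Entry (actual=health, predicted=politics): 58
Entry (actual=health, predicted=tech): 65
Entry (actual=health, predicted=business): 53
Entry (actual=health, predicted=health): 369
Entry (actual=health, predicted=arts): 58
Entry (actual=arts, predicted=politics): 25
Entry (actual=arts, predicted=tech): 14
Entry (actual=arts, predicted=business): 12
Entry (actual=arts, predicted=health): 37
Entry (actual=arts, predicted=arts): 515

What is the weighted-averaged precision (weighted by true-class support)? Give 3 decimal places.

Per-class precision (TP/(TP+FP)):
  politics: TP=667, FP=14+13+58+25=110 → 667/777 = 0.8584
  tech: TP=312, FP=19+14+65+14=112 → 312/424 = 0.7358
  business: TP=284, FP=24+21+53+12=110 → 284/394 = 0.7208
  health: TP=369, FP=26+19+14+37=96 → 369/465 = 0.7935
  arts: TP=515, FP=23+17+18+58=116 → 515/631 = 0.8162
Weighted-precision = Σ (supportᵢ/N)·precisionᵢ with N=2691: (759/2691)·0.8584 + (383/2691)·0.7358 + (343/2691)·0.7208 + (603/2691)·0.7935 + (603/2691)·0.8162 = 0.799

0.799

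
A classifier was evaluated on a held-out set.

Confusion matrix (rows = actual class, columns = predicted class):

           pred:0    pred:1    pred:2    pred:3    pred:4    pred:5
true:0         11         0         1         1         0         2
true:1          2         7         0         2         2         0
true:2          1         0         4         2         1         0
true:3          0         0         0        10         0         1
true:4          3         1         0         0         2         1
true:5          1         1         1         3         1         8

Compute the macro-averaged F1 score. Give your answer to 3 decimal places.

Per-class F1 score (2·TP/(2·TP+FP+FN)):
  0: TP=11, FP=2+1+0+3+1=7, FN=0+1+1+0+2=4 → 22/33 = 0.6667
  1: TP=7, FP=0+0+0+1+1=2, FN=2+0+2+2+0=6 → 14/22 = 0.6364
  2: TP=4, FP=1+0+0+0+1=2, FN=1+0+2+1+0=4 → 8/14 = 0.5714
  3: TP=10, FP=1+2+2+0+3=8, FN=0+0+0+0+1=1 → 20/29 = 0.6897
  4: TP=2, FP=0+2+1+0+1=4, FN=3+1+0+0+1=5 → 4/13 = 0.3077
  5: TP=8, FP=2+0+0+1+1=4, FN=1+1+1+3+1=7 → 16/27 = 0.5926
Macro-F1 score = mean = (0.6667 + 0.6364 + 0.5714 + 0.6897 + 0.3077 + 0.5926) / 6 = 0.577

0.577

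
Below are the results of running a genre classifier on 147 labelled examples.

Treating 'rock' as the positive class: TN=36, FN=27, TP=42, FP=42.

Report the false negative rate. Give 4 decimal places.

FNR = FN/(FN+TP) = 27/(27+42) = 0.3913

0.3913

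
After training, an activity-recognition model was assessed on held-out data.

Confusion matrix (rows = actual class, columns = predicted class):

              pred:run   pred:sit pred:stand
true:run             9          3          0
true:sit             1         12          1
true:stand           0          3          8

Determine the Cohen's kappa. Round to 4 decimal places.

0.6704

Observed agreement pₒ = trace/N = 29/37 = 0.78378
Expected agreement pₑ = Σ (rowᵢ·colᵢ)/N² = (12·10 + 14·18 + 11·9)/37² = 0.34405
κ = (pₒ − pₑ)/(1 − pₑ) = (0.78378 − 0.34405)/(1 − 0.34405) = 0.6704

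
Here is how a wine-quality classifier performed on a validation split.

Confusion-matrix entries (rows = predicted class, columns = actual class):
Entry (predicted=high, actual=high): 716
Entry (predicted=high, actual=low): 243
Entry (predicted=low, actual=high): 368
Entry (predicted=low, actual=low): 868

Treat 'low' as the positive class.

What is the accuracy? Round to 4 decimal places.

0.7216

Accuracy = (TP+TN)/N = (868+716)/2195 = 0.7216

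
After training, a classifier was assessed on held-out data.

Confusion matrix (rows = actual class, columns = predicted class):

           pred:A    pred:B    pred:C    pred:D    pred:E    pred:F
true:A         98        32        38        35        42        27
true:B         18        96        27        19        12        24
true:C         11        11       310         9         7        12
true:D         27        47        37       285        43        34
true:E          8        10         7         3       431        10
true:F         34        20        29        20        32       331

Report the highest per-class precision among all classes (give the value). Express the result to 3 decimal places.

Per-class precision (TP/(TP+FP)):
  A: TP=98, FP=18+11+27+8+34=98 → 98/196 = 0.5000
  B: TP=96, FP=32+11+47+10+20=120 → 96/216 = 0.4444
  C: TP=310, FP=38+27+37+7+29=138 → 310/448 = 0.6920
  D: TP=285, FP=35+19+9+3+20=86 → 285/371 = 0.7682
  E: TP=431, FP=42+12+7+43+32=136 → 431/567 = 0.7601
  F: TP=331, FP=27+24+12+34+10=107 → 331/438 = 0.7557
Highest is class 'D' with precision = 0.768.

0.768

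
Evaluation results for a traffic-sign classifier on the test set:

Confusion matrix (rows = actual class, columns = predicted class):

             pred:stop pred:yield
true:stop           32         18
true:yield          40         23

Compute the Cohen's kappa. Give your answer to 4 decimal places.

Observed agreement pₒ = trace/N = 55/113 = 0.48673
Expected agreement pₑ = Σ (rowᵢ·colᵢ)/N² = (50·72 + 63·41)/113² = 0.48422
κ = (pₒ − pₑ)/(1 − pₑ) = (0.48673 − 0.48422)/(1 − 0.48422) = 0.0049

0.0049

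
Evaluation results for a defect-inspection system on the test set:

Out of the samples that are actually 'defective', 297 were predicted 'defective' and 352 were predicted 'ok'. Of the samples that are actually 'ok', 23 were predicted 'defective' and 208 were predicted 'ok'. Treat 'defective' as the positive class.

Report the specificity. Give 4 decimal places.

0.9004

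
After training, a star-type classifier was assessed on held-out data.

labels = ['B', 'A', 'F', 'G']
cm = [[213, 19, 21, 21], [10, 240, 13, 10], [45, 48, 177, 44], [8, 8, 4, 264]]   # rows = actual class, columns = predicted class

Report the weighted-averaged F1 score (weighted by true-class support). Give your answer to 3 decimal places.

0.774

Per-class F1 score (2·TP/(2·TP+FP+FN)):
  B: TP=213, FP=10+45+8=63, FN=19+21+21=61 → 426/550 = 0.7745
  A: TP=240, FP=19+48+8=75, FN=10+13+10=33 → 480/588 = 0.8163
  F: TP=177, FP=21+13+4=38, FN=45+48+44=137 → 354/529 = 0.6692
  G: TP=264, FP=21+10+44=75, FN=8+8+4=20 → 528/623 = 0.8475
Weighted-F1 score = Σ (supportᵢ/N)·F1 scoreᵢ with N=1145: (274/1145)·0.7745 + (273/1145)·0.8163 + (314/1145)·0.6692 + (284/1145)·0.8475 = 0.774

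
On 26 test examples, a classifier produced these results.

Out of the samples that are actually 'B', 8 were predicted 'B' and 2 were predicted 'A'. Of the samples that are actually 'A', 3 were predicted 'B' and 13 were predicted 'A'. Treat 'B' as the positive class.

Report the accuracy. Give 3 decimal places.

0.808

Accuracy = (TP+TN)/N = (8+13)/26 = 0.808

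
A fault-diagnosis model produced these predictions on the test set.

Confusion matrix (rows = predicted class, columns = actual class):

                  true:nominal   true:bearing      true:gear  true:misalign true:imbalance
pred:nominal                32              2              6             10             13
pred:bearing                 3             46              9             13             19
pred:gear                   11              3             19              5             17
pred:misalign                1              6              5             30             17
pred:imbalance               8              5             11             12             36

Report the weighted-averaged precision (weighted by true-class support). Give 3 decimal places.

0.482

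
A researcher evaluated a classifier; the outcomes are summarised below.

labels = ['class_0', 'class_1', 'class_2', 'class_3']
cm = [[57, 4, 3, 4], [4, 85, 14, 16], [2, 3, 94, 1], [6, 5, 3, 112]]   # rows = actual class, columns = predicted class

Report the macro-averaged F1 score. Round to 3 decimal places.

0.841

Per-class F1 score (2·TP/(2·TP+FP+FN)):
  class_0: TP=57, FP=4+2+6=12, FN=4+3+4=11 → 114/137 = 0.8321
  class_1: TP=85, FP=4+3+5=12, FN=4+14+16=34 → 170/216 = 0.7870
  class_2: TP=94, FP=3+14+3=20, FN=2+3+1=6 → 188/214 = 0.8785
  class_3: TP=112, FP=4+16+1=21, FN=6+5+3=14 → 224/259 = 0.8649
Macro-F1 score = mean = (0.8321 + 0.7870 + 0.8785 + 0.8649) / 4 = 0.841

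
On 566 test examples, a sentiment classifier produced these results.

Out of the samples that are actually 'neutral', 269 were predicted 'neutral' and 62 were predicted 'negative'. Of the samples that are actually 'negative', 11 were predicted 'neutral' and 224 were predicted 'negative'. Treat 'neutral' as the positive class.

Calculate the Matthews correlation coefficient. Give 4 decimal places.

0.7548

MCC = (TP·TN − FP·FN) / √((TP+FP)(TP+FN)(TN+FP)(TN+FN))
Numerator = 269·224 − 11·62 = 59574
Denominator = √(280·331·235·286) = √6229022800 = 78924.1585
MCC = 59574 / 78924.1585 = 0.7548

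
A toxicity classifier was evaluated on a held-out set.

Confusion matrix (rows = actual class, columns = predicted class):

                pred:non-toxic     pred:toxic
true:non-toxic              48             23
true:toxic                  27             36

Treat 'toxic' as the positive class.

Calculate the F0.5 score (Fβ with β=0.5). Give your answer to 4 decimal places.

Fβ = (1+β²)·TP / ((1+β²)·TP + β²·FN + FP), with β²=1/4
= 1.25·36 / (1.25·36 + 0.25·27 + 23) = 0.6020

0.6020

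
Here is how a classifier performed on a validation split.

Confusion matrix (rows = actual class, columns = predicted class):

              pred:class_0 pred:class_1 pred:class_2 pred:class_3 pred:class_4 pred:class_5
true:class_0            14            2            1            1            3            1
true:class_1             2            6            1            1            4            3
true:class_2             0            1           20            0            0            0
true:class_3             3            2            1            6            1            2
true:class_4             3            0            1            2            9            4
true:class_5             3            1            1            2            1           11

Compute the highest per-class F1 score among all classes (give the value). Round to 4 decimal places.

Per-class F1 score (2·TP/(2·TP+FP+FN)):
  class_0: TP=14, FP=2+0+3+3+3=11, FN=2+1+1+3+1=8 → 28/47 = 0.59574
  class_1: TP=6, FP=2+1+2+0+1=6, FN=2+1+1+4+3=11 → 12/29 = 0.41379
  class_2: TP=20, FP=1+1+1+1+1=5, FN=0+1+0+0+0=1 → 40/46 = 0.86957
  class_3: TP=6, FP=1+1+0+2+2=6, FN=3+2+1+1+2=9 → 12/27 = 0.44444
  class_4: TP=9, FP=3+4+0+1+1=9, FN=3+0+1+2+4=10 → 18/37 = 0.48649
  class_5: TP=11, FP=1+3+0+2+4=10, FN=3+1+1+2+1=8 → 22/40 = 0.55000
Highest is class 'class_2' with F1 score = 0.8696.

0.8696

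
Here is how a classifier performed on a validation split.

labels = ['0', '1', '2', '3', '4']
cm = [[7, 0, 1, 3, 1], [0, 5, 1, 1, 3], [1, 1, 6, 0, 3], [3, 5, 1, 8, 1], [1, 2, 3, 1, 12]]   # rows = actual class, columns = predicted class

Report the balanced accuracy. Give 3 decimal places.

Balanced accuracy = mean of per-class recall.
  0: recall = 7/12 = 0.5833
  1: recall = 5/10 = 0.5000
  2: recall = 6/11 = 0.5455
  3: recall = 8/18 = 0.4444
  4: recall = 12/19 = 0.6316
Mean = (0.5833 + 0.5000 + 0.5455 + 0.4444 + 0.6316) / 5 = 0.541

0.541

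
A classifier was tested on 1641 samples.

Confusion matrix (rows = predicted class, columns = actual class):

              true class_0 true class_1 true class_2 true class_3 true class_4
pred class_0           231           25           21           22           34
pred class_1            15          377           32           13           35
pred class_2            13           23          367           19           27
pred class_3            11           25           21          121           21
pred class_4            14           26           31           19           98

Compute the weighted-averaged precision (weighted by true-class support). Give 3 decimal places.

0.727

Per-class precision (TP/(TP+FP)):
  class_0: TP=231, FP=25+21+22+34=102 → 231/333 = 0.6937
  class_1: TP=377, FP=15+32+13+35=95 → 377/472 = 0.7987
  class_2: TP=367, FP=13+23+19+27=82 → 367/449 = 0.8174
  class_3: TP=121, FP=11+25+21+21=78 → 121/199 = 0.6080
  class_4: TP=98, FP=14+26+31+19=90 → 98/188 = 0.5213
Weighted-precision = Σ (supportᵢ/N)·precisionᵢ with N=1641: (284/1641)·0.6937 + (476/1641)·0.7987 + (472/1641)·0.8174 + (194/1641)·0.6080 + (215/1641)·0.5213 = 0.727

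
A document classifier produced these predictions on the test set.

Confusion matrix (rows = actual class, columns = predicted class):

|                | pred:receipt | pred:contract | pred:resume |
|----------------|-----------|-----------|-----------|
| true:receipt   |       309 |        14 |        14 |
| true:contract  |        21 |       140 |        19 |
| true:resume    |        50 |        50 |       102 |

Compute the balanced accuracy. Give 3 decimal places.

Balanced accuracy = mean of per-class recall.
  receipt: recall = 309/337 = 0.9169
  contract: recall = 140/180 = 0.7778
  resume: recall = 102/202 = 0.5050
Mean = (0.9169 + 0.7778 + 0.5050) / 3 = 0.733

0.733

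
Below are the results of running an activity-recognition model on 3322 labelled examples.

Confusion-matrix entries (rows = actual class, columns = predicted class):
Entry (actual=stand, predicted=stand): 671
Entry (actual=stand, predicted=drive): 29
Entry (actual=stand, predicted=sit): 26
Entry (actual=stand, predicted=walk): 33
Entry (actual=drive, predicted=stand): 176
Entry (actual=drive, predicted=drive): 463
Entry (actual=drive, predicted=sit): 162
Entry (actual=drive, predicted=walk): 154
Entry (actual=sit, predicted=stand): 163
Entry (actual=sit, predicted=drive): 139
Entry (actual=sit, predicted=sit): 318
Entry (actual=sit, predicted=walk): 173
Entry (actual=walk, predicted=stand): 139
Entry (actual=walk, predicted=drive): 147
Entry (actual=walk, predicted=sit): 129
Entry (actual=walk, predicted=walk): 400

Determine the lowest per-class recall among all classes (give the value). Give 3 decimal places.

0.401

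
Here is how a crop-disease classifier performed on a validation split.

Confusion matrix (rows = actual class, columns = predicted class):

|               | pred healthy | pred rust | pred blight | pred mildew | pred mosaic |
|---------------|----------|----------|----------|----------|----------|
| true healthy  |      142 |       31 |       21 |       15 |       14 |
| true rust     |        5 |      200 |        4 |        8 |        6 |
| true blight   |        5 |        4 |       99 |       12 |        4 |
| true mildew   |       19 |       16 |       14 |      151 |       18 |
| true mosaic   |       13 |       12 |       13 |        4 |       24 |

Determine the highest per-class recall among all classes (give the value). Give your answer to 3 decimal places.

0.897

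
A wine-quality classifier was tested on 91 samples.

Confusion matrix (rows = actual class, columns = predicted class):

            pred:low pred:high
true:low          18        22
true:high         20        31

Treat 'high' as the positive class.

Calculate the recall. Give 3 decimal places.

0.608

Recall = TP/(TP+FN) = 31/(31+20) = 31/51 = 0.608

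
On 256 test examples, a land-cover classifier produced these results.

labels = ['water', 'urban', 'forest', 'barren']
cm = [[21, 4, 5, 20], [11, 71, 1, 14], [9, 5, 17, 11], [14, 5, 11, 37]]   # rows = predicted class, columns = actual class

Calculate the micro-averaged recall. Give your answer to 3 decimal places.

0.570

Micro-averaging pools counts across classes: ΣTP=146, ΣFP=110, ΣFN=110.
Micro-recall = TP/(TP+FN) on pooled counts = 0.570 (equals overall accuracy in single-label multiclass).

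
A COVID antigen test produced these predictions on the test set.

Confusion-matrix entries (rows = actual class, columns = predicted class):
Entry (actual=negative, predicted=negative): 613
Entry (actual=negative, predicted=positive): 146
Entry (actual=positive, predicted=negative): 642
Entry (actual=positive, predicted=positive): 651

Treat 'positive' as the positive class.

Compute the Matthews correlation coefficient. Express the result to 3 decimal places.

0.308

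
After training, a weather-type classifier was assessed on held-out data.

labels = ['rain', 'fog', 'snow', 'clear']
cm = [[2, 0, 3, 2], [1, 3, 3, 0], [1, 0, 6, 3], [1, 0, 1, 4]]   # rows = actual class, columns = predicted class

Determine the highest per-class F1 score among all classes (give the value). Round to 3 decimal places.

0.600

Per-class F1 score (2·TP/(2·TP+FP+FN)):
  rain: TP=2, FP=1+1+1=3, FN=0+3+2=5 → 4/12 = 0.3333
  fog: TP=3, FP=0+0+0=0, FN=1+3+0=4 → 6/10 = 0.6000
  snow: TP=6, FP=3+3+1=7, FN=1+0+3=4 → 12/23 = 0.5217
  clear: TP=4, FP=2+0+3=5, FN=1+0+1=2 → 8/15 = 0.5333
Highest is class 'fog' with F1 score = 0.600.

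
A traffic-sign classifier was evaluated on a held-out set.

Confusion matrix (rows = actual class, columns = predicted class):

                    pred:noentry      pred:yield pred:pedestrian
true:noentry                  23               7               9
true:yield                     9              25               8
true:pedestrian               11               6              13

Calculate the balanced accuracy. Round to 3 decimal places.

Balanced accuracy = mean of per-class recall.
  noentry: recall = 23/39 = 0.5897
  yield: recall = 25/42 = 0.5952
  pedestrian: recall = 13/30 = 0.4333
Mean = (0.5897 + 0.5952 + 0.4333) / 3 = 0.539

0.539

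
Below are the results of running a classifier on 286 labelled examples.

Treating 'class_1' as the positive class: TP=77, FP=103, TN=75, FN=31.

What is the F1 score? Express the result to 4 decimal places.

Precision = TP/(TP+FP) = 77/180 = 0.4278
Recall = TP/(TP+FN) = 77/108 = 0.7130
F1 = 2·TP/(2·TP+FP+FN) = 154/288 = 0.5347

0.5347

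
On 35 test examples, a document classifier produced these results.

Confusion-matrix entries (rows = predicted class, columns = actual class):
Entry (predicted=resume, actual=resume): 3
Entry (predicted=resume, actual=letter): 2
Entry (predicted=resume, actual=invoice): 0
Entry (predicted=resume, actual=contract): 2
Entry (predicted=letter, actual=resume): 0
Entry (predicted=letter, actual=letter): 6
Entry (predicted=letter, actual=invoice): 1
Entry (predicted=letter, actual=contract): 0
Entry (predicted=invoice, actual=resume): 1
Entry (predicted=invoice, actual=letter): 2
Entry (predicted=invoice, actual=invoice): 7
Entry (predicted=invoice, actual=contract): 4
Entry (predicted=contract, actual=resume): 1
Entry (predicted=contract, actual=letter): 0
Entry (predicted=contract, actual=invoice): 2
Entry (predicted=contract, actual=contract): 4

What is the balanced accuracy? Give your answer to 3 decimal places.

Balanced accuracy = mean of per-class recall.
  resume: recall = 3/5 = 0.6000
  letter: recall = 6/10 = 0.6000
  invoice: recall = 7/10 = 0.7000
  contract: recall = 4/10 = 0.4000
Mean = (0.6000 + 0.6000 + 0.7000 + 0.4000) / 4 = 0.575

0.575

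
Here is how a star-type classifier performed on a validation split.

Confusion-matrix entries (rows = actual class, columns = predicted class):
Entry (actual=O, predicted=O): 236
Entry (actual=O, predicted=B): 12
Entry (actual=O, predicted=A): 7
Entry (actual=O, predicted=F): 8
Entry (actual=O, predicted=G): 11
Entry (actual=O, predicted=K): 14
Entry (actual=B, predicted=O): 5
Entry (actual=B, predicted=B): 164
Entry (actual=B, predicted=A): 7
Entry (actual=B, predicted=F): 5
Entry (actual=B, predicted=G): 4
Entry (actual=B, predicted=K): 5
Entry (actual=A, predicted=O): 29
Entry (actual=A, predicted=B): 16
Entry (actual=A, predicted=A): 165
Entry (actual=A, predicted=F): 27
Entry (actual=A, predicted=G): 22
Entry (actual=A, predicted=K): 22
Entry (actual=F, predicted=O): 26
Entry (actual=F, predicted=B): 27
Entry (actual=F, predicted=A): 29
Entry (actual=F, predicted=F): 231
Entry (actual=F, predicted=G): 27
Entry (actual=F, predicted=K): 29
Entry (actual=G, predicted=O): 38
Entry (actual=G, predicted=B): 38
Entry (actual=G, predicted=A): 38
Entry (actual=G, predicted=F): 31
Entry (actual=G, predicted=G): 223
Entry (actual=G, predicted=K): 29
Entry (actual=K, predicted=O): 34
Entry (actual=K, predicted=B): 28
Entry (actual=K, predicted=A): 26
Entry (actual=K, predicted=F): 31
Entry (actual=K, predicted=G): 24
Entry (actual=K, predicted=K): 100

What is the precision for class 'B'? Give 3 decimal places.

0.575

Take TP from the diagonal, FP from the rest of the 'B' prediction marginal, FN from the rest of the 'B' actual marginal.
precision = TP/(TP+FP).
B: TP=164, FP=12+16+27+38+28=121 → 164/285 = 0.5754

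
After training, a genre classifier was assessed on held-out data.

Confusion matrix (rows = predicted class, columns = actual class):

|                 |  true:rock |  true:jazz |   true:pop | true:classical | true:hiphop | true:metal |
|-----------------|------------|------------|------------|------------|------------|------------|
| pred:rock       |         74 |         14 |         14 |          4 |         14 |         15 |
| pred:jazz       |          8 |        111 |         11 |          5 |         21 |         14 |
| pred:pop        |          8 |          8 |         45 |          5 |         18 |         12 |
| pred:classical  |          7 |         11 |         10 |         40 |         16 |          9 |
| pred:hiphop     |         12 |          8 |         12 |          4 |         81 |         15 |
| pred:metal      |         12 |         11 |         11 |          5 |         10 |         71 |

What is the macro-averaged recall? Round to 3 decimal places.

0.565

Per-class recall (TP/(TP+FN)):
  rock: TP=74, FN=8+8+7+12+12=47 → 74/121 = 0.6116
  jazz: TP=111, FN=14+8+11+8+11=52 → 111/163 = 0.6810
  pop: TP=45, FN=14+11+10+12+11=58 → 45/103 = 0.4369
  classical: TP=40, FN=4+5+5+4+5=23 → 40/63 = 0.6349
  hiphop: TP=81, FN=14+21+18+16+10=79 → 81/160 = 0.5063
  metal: TP=71, FN=15+14+12+9+15=65 → 71/136 = 0.5221
Macro-recall = mean = (0.6116 + 0.6810 + 0.4369 + 0.6349 + 0.5063 + 0.5221) / 6 = 0.565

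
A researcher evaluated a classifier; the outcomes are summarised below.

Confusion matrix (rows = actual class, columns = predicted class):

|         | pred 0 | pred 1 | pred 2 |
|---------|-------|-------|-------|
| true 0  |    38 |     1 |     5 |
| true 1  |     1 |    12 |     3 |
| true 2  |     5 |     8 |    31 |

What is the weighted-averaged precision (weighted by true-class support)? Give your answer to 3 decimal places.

0.790

Per-class precision (TP/(TP+FP)):
  0: TP=38, FP=1+5=6 → 38/44 = 0.8636
  1: TP=12, FP=1+8=9 → 12/21 = 0.5714
  2: TP=31, FP=5+3=8 → 31/39 = 0.7949
Weighted-precision = Σ (supportᵢ/N)·precisionᵢ with N=104: (44/104)·0.8636 + (16/104)·0.5714 + (44/104)·0.7949 = 0.790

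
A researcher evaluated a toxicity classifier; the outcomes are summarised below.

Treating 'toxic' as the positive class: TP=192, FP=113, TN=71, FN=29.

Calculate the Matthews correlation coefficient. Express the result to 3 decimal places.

MCC = (TP·TN − FP·FN) / √((TP+FP)(TP+FN)(TN+FP)(TN+FN))
Numerator = 192·71 − 113·29 = 10355
Denominator = √(305·221·184·100) = √1240252000 = 35217.2117
MCC = 10355 / 35217.2117 = 0.294

0.294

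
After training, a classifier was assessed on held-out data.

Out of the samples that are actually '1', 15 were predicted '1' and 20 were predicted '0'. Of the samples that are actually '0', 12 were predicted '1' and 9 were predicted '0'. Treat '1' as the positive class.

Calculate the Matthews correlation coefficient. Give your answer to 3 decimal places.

-0.138

MCC = (TP·TN − FP·FN) / √((TP+FP)(TP+FN)(TN+FP)(TN+FN))
Numerator = 15·9 − 12·20 = -105
Denominator = √(27·35·21·29) = √575505 = 758.6205
MCC = -105 / 758.6205 = -0.138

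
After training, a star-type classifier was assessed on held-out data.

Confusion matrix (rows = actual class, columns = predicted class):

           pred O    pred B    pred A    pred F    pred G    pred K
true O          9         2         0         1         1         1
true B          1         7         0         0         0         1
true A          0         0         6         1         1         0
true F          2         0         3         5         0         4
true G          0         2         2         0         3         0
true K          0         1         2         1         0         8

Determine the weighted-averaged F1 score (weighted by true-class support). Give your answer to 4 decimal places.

0.5861

Per-class F1 score (2·TP/(2·TP+FP+FN)):
  O: TP=9, FP=1+0+2+0+0=3, FN=2+0+1+1+1=5 → 18/26 = 0.69231
  B: TP=7, FP=2+0+0+2+1=5, FN=1+0+0+0+1=2 → 14/21 = 0.66667
  A: TP=6, FP=0+0+3+2+2=7, FN=0+0+1+1+0=2 → 12/21 = 0.57143
  F: TP=5, FP=1+0+1+0+1=3, FN=2+0+3+0+4=9 → 10/22 = 0.45455
  G: TP=3, FP=1+0+1+0+0=2, FN=0+2+2+0+0=4 → 6/12 = 0.50000
  K: TP=8, FP=1+1+0+4+0=6, FN=0+1+2+1+0=4 → 16/26 = 0.61538
Weighted-F1 score = Σ (supportᵢ/N)·F1 scoreᵢ with N=64: (14/64)·0.69231 + (9/64)·0.66667 + (8/64)·0.57143 + (14/64)·0.45455 + (7/64)·0.50000 + (12/64)·0.61538 = 0.5861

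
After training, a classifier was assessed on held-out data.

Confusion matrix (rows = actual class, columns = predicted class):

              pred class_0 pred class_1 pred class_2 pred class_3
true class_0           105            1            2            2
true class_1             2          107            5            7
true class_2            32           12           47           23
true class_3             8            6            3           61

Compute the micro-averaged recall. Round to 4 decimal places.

Micro-averaging pools counts across classes: ΣTP=320, ΣFP=103, ΣFN=103.
Micro-recall = TP/(TP+FN) on pooled counts = 0.7565 (equals overall accuracy in single-label multiclass).

0.7565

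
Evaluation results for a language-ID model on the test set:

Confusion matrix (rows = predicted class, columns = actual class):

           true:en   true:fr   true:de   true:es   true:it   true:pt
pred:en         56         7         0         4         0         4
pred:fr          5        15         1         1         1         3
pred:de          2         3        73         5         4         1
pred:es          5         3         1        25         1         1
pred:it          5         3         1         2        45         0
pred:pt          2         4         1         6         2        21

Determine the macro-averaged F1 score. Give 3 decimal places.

Per-class F1 score (2·TP/(2·TP+FP+FN)):
  en: TP=56, FP=7+0+4+0+4=15, FN=5+2+5+5+2=19 → 112/146 = 0.7671
  fr: TP=15, FP=5+1+1+1+3=11, FN=7+3+3+3+4=20 → 30/61 = 0.4918
  de: TP=73, FP=2+3+5+4+1=15, FN=0+1+1+1+1=4 → 146/165 = 0.8848
  es: TP=25, FP=5+3+1+1+1=11, FN=4+1+5+2+6=18 → 50/79 = 0.6329
  it: TP=45, FP=5+3+1+2+0=11, FN=0+1+4+1+2=8 → 90/109 = 0.8257
  pt: TP=21, FP=2+4+1+6+2=15, FN=4+3+1+1+0=9 → 42/66 = 0.6364
Macro-F1 score = mean = (0.7671 + 0.4918 + 0.8848 + 0.6329 + 0.8257 + 0.6364) / 6 = 0.706

0.706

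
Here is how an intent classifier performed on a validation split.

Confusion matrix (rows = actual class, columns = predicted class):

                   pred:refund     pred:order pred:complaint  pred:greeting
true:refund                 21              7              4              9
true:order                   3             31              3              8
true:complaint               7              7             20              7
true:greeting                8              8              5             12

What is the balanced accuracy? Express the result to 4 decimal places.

0.5131

Balanced accuracy = mean of per-class recall.
  refund: recall = 21/41 = 0.51220
  order: recall = 31/45 = 0.68889
  complaint: recall = 20/41 = 0.48780
  greeting: recall = 12/33 = 0.36364
Mean = (0.51220 + 0.68889 + 0.48780 + 0.36364) / 4 = 0.5131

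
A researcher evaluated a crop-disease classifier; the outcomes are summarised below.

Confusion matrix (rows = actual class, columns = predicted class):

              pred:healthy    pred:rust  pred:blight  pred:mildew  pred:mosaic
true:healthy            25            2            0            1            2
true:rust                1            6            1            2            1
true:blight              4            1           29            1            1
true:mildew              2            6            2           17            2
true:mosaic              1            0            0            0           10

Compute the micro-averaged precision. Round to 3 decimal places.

Micro-averaging pools counts across classes: ΣTP=87, ΣFP=30, ΣFN=30.
Micro-precision = TP/(TP+FP) on pooled counts = 0.744 (equals overall accuracy in single-label multiclass).

0.744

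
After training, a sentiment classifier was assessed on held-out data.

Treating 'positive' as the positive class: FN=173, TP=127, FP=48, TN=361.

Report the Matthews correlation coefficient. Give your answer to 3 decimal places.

MCC = (TP·TN − FP·FN) / √((TP+FP)(TP+FN)(TN+FP)(TN+FN))
Numerator = 127·361 − 48·173 = 37543
Denominator = √(175·300·409·534) = √11466315000 = 107080.8806
MCC = 37543 / 107080.8806 = 0.351

0.351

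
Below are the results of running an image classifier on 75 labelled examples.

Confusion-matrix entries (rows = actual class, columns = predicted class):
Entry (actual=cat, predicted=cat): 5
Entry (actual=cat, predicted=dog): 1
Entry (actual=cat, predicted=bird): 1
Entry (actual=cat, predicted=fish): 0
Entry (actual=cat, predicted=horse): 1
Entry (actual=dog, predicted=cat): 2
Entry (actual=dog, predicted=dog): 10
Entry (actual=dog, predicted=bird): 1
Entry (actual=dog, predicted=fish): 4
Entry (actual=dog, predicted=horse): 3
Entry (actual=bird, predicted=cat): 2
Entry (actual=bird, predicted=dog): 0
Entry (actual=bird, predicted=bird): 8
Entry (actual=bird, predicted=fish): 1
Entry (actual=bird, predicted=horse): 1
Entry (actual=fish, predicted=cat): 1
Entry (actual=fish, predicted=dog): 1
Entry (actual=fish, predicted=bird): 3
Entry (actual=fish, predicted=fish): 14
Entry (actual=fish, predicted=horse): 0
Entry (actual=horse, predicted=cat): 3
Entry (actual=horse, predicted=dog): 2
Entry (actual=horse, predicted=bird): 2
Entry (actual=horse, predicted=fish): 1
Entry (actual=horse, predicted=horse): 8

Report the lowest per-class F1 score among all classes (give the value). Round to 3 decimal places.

Per-class F1 score (2·TP/(2·TP+FP+FN)):
  cat: TP=5, FP=2+2+1+3=8, FN=1+1+0+1=3 → 10/21 = 0.4762
  dog: TP=10, FP=1+0+1+2=4, FN=2+1+4+3=10 → 20/34 = 0.5882
  bird: TP=8, FP=1+1+3+2=7, FN=2+0+1+1=4 → 16/27 = 0.5926
  fish: TP=14, FP=0+4+1+1=6, FN=1+1+3+0=5 → 28/39 = 0.7179
  horse: TP=8, FP=1+3+1+0=5, FN=3+2+2+1=8 → 16/29 = 0.5517
Lowest is class 'cat' with F1 score = 0.476.

0.476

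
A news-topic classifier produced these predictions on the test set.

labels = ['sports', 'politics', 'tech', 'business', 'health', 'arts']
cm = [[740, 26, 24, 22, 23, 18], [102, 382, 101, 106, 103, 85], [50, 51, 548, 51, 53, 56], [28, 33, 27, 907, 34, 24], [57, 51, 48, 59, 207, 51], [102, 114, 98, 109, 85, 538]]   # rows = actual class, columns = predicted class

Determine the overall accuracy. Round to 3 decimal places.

Accuracy = trace / total = (740+382+548+907+207+538=3322) / 5113 = 3322/5113 = 0.650

0.650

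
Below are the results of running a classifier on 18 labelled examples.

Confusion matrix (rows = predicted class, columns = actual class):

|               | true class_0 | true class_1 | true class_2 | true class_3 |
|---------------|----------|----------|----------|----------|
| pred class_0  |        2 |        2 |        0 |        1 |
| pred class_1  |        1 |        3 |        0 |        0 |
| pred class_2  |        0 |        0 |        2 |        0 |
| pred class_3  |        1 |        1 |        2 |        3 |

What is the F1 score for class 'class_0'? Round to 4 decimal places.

0.4444

Take TP from the diagonal, FP from the rest of the 'class_0' prediction marginal, FN from the rest of the 'class_0' actual marginal.
F1 score = 2·TP/(2·TP+FP+FN).
class_0: TP=2, FP=2+0+1=3, FN=1+0+1=2 → 4/9 = 0.44444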